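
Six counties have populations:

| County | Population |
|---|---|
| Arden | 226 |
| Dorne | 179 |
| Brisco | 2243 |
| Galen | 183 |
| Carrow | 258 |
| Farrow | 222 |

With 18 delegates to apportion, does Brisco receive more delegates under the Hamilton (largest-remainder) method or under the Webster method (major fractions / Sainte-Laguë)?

Webster

Hamilton: Arden 1, Dorne 1, Brisco 12, Galen 1, Carrow 2, Farrow 1.
Webster: Arden 1, Dorne 1, Brisco 13, Galen 1, Carrow 1, Farrow 1.
Brisco gets 12 under Hamilton and 13 under Webster.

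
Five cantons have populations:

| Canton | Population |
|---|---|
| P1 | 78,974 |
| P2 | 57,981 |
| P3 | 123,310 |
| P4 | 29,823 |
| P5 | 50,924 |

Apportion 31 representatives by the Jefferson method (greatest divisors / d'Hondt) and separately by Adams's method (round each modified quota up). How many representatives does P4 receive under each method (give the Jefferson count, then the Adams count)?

2 and 3

Jefferson: P1 7, P2 5, P3 12, P4 2, P5 5.
Adams: P1 7, P2 5, P3 11, P4 3, P5 5.
P4 gets 2 under Jefferson and 3 under Adams.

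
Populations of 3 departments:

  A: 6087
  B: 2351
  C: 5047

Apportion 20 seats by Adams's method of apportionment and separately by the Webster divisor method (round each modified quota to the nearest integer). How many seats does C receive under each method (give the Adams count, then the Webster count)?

Adams: A 9, B 4, C 7.
Webster: A 9, B 3, C 8.
C gets 7 under Adams and 8 under Webster.

7 and 8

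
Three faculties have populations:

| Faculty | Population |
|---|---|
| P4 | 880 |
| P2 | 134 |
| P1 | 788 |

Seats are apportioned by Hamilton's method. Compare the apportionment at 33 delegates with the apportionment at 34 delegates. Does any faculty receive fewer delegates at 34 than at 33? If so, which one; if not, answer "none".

At 33 seats: P4 16, P2 3, P1 14.
At 34 seats: P4 17, P2 2, P1 15.
P2 drops from 3 to 2.

P2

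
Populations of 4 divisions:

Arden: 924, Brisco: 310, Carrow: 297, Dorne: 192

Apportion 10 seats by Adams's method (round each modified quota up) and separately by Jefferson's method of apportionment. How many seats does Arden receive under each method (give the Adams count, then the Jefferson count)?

Adams: Arden 5, Brisco 2, Carrow 2, Dorne 1.
Jefferson: Arden 6, Brisco 2, Carrow 1, Dorne 1.
Arden gets 5 under Adams and 6 under Jefferson.

5 and 6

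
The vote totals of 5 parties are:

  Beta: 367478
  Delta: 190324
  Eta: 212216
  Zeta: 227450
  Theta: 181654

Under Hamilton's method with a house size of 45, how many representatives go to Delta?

Standard divisor: 1179122 ÷ 45 ≈ 26202.711.
Standard quotas: Beta 14.0244, Delta 7.2635, Eta 8.0990, Zeta 8.6804, Theta 6.9326.
Lower quotas: Beta 14, Delta 7, Eta 8, Zeta 8, Theta 6 (sum 43, leaving 2 seats).
Remainders in descending order: Theta 0.9326, Zeta 0.6804, Delta 0.2635, Eta 0.0990, Beta 0.0244.
Largest remainders: Theta, Zeta receive the extra seats.
Delta receives 7.

7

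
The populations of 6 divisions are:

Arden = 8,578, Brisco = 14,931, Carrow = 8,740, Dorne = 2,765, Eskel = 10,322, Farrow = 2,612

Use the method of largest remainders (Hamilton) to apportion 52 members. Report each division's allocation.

The standard divisor is 47948/52 ≈ 922.077.
Standard quotas: Arden 9.3029, Brisco 16.1928, Carrow 9.4786, Dorne 2.9987, Eskel 11.1943, Farrow 2.8327.
Lower quotas: Arden 9, Brisco 16, Carrow 9, Dorne 2, Eskel 11, Farrow 2 (sum 49, leaving 3 seats).
Remainders in descending order: Dorne 0.9987, Farrow 0.8327, Carrow 0.4786, Arden 0.3029, Eskel 0.1943, Brisco 0.1928.
The surplus seats go to Dorne, Farrow, Carrow.

Arden: 9; Brisco: 16; Carrow: 10; Dorne: 3; Eskel: 11; Farrow: 3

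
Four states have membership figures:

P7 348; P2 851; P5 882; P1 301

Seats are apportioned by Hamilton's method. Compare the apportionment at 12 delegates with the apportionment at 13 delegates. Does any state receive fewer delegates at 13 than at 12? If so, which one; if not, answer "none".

P1

At 12 seats: P7 2, P2 4, P5 4, P1 2.
At 13 seats: P7 2, P2 5, P5 5, P1 1.
P1 drops from 2 to 1.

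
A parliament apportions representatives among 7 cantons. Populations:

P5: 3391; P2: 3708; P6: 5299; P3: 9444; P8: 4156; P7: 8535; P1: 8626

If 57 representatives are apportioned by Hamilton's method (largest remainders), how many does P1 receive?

11

Standard divisor: 43159 ÷ 57 ≈ 757.175.
Standard quotas: P5 4.4785, P2 4.8971, P6 6.9984, P3 12.4727, P8 5.4888, P7 11.2722, P1 11.3923.
Lower quotas: P5 4, P2 4, P6 6, P3 12, P8 5, P7 11, P1 11 (sum 53, leaving 4 seats).
Remainders in descending order: P6 0.9984, P2 0.8971, P8 0.4888, P5 0.4785, P3 0.4727, P1 0.3923, P7 0.2722.
Largest remainders: P6, P2, P8, P5 receive the extra seats.
P1 receives 11.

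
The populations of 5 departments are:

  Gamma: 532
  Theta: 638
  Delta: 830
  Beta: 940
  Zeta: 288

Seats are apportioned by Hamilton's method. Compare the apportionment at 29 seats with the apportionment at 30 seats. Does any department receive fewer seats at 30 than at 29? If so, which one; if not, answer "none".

Zeta

At 29 seats: Gamma 5, Theta 6, Delta 7, Beta 8, Zeta 3.
At 30 seats: Gamma 5, Theta 6, Delta 8, Beta 9, Zeta 2.
Zeta drops from 3 to 2.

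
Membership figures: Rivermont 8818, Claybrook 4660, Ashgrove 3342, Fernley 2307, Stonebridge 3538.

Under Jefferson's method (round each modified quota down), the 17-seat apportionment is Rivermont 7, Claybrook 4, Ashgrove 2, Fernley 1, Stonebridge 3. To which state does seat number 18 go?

Priority for the next seat is population ÷ (current seats + 1).
Priorities: Rivermont 1102.250, Claybrook 932.000, Ashgrove 1114.000, Fernley 1153.500, Stonebridge 884.500.
Highest priority: Fernley.

Fernley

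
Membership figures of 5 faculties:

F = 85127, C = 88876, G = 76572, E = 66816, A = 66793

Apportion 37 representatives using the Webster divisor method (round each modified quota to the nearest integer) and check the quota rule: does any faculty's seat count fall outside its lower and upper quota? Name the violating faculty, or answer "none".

Standard quotas: F 8.198, C 8.559, G 7.374, E 6.435, A 6.433.
Webster allocation: F 8, C 9, G 7, E 7, A 6.
Every allocation lies between the lower and upper quota.

none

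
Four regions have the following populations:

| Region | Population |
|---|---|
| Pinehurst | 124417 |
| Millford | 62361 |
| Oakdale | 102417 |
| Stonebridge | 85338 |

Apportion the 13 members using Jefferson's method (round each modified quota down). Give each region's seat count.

Pinehurst=4, Millford=2, Oakdale=4, Stonebridge=3

Standard divisor 374533/13 ≈ 28810.231; standard quotas: Pinehurst 4.319, Millford 2.165, Oakdale 3.555, Stonebridge 2.962.
Rounding down gives 4, 2, 3, 2 = 11 seats, so the divisor must be adjusted.
With modified divisor 25200: modified quotas Pinehurst 4.937, Millford 2.475, Oakdale 4.064, Stonebridge 3.386.
Rounding down: Pinehurst 4, Millford 2, Oakdale 4, Stonebridge 3 (total 13).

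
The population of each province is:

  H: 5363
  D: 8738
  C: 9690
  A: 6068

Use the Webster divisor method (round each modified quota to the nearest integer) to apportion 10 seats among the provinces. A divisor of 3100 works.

H 2, D 3, C 3, A 2

With modified divisor 3100: modified quotas H 1.730, D 2.819, C 3.126, A 1.957.
Rounding to the nearest integer: H 2, D 3, C 3, A 2 (total 10).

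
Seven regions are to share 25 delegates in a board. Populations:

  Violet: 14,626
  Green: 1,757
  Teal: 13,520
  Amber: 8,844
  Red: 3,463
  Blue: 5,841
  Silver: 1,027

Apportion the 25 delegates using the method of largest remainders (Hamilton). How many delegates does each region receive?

Standard divisor: 49078 ÷ 25 ≈ 1963.12.
Standard quotas: Violet 7.4504, Green 0.8950, Teal 6.8870, Amber 4.5051, Red 1.7640, Blue 2.9754, Silver 0.5231.
Lower quotas: Violet 7, Green 0, Teal 6, Amber 4, Red 1, Blue 2, Silver 0 (sum 20, leaving 5 seats).
Remainders in descending order: Blue 0.9754, Green 0.8950, Teal 0.8870, Red 0.7640, Silver 0.5231, Amber 0.5051, Violet 0.4504.
Largest remainders: Blue, Green, Teal, Red, Silver receive the extra seats.

Violet 7, Green 1, Teal 7, Amber 4, Red 2, Blue 3, Silver 1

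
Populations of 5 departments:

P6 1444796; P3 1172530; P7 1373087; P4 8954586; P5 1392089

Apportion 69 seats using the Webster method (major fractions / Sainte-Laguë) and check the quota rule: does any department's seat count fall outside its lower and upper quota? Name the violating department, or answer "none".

Standard quotas: P6 6.953, P3 5.643, P7 6.608, P4 43.096, P5 6.700.
Webster allocation: P6 7, P3 6, P7 7, P4 42, P5 7.
P4 has quota 43.096 (lower 43, upper 44) but receives 42 — outside the quota interval.

P4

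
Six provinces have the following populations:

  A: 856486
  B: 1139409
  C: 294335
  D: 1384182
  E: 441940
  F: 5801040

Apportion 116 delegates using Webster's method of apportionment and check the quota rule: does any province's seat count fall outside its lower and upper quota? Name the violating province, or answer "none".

Standard quotas: A 10.018, B 13.327, C 3.443, D 16.190, E 5.169, F 67.853.
Webster allocation: A 10, B 13, C 3, D 16, E 5, F 69.
F has quota 67.853 (lower 67, upper 68) but receives 69 — outside the quota interval.

F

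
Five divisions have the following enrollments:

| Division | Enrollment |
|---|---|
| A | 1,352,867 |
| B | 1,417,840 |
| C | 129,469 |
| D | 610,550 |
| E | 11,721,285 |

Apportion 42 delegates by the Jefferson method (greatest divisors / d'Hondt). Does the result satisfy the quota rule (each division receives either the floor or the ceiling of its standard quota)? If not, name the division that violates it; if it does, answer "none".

E

Standard quotas: A 3.730, B 3.909, C 0.357, D 1.684, E 32.320.
Jefferson allocation: A 3, B 4, C 0, D 1, E 34.
E has quota 32.320 (lower 32, upper 33) but receives 34 — outside the quota interval.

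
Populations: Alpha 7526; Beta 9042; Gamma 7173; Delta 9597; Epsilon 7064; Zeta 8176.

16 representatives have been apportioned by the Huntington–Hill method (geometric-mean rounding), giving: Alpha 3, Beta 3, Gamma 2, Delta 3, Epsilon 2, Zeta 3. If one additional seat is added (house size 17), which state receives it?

Priority for the next seat is population ÷ (√(s·(s+1))).
Priorities: Alpha 2172.569, Beta 2610.201, Gamma 2928.365, Delta 2770.415, Epsilon 2883.866, Zeta 2360.208.
Highest priority: Gamma.

Gamma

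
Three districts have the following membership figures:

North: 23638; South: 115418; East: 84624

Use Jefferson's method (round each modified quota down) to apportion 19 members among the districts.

North 2, South 10, East 7

Standard divisor 223680/19 ≈ 11772.632; standard quotas: North 2.008, South 9.804, East 7.188.
Rounding down gives 2, 9, 7 = 18 seats, so the divisor must be adjusted.
With modified divisor 11100: modified quotas North 2.130, South 10.398, East 7.624.
Rounding down: North 2, South 10, East 7 (total 19).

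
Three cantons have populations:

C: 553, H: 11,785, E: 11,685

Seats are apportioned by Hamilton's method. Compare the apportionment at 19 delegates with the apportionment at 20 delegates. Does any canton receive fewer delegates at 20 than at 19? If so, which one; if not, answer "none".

C

At 19 seats: C 1, H 9, E 9.
At 20 seats: C 0, H 10, E 10.
C drops from 1 to 0.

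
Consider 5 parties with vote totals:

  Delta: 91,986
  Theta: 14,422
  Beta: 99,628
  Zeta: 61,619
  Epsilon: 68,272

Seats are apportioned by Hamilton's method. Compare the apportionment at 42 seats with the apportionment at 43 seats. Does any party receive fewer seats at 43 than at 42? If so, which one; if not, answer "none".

At 42 seats: Delta 11, Theta 2, Beta 12, Zeta 8, Epsilon 9.
At 43 seats: Delta 12, Theta 2, Beta 13, Zeta 8, Epsilon 8.
Epsilon drops from 9 to 8.

Epsilon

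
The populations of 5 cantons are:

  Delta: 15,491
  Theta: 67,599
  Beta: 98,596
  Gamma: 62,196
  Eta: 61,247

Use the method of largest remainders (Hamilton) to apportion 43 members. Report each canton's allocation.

Total 305129; standard divisor 305129/43 ≈ 7096.023.
Standard quotas: Delta 2.1831, Theta 9.5263, Beta 13.8945, Gamma 8.7649, Eta 8.6312.
Lower quotas: Delta 2, Theta 9, Beta 13, Gamma 8, Eta 8 (sum 40, leaving 3 seats).
Remainders in descending order: Beta 0.8945, Gamma 0.7649, Eta 0.6312, Theta 0.5263, Delta 0.1831.
Largest remainders: Beta, Gamma, Eta receive the extra seats.

Delta=2, Theta=9, Beta=14, Gamma=9, Eta=9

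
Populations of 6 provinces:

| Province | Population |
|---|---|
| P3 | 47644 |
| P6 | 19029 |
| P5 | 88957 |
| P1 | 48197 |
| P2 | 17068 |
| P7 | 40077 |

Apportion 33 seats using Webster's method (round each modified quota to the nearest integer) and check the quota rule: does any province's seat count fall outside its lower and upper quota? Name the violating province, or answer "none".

Standard quotas: P3 6.025, P6 2.406, P5 11.249, P1 6.095, P2 2.158, P7 5.068.
Webster allocation: P3 6, P6 2, P5 12, P1 6, P2 2, P7 5.
Every allocation lies between the lower and upper quota.

none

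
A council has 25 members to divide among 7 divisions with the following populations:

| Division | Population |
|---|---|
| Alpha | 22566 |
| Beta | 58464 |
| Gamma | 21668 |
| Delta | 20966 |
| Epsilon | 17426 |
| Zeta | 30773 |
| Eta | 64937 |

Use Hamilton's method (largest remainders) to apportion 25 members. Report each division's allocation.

Alpha 3, Beta 6, Gamma 2, Delta 2, Epsilon 2, Zeta 3, Eta 7

Standard divisor: 236800 ÷ 25 = 9472.
Standard quotas: Alpha 2.3824, Beta 6.1723, Gamma 2.2876, Delta 2.2135, Epsilon 1.8397, Zeta 3.2488, Eta 6.8557.
Lower quotas: Alpha 2, Beta 6, Gamma 2, Delta 2, Epsilon 1, Zeta 3, Eta 6 (sum 22, leaving 3 seats).
Remainders in descending order: Eta 0.8557, Epsilon 0.8397, Alpha 0.3824, Gamma 0.2876, Zeta 0.2488, Delta 0.2135, Beta 0.1723.
The surplus seats go to Eta, Epsilon, Alpha.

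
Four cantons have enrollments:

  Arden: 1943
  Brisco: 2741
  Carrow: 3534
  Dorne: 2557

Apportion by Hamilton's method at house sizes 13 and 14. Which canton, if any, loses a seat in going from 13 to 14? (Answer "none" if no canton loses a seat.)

Arden

At 13 seats: Arden 3, Brisco 3, Carrow 4, Dorne 3.
At 14 seats: Arden 2, Brisco 4, Carrow 5, Dorne 3.
Arden drops from 3 to 2.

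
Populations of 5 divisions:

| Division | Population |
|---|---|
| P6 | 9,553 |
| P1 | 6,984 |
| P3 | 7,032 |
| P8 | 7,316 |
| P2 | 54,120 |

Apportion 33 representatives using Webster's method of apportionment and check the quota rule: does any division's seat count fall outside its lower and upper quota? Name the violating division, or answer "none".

P2

Standard quotas: P6 3.709, P1 2.711, P3 2.730, P8 2.840, P2 21.010.
Webster allocation: P6 4, P1 3, P3 3, P8 3, P2 20.
P2 has quota 21.010 (lower 21, upper 22) but receives 20 — outside the quota interval.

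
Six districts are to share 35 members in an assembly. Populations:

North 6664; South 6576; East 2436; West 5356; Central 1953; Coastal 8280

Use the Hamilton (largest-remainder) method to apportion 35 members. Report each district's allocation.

North: 8, South: 7, East: 3, West: 6, Central: 2, Coastal: 9

Total 31265; standard divisor 31265/35 ≈ 893.286.
Standard quotas: North 7.4601, South 7.3616, East 2.7270, West 5.9958, Central 2.1863, Coastal 9.2692.
Lower quotas: North 7, South 7, East 2, West 5, Central 2, Coastal 9 (sum 32, leaving 3 seats).
Remainders in descending order: West 0.9958, East 0.7270, North 0.4601, South 0.3616, Coastal 0.2692, Central 0.1863.
Largest remainders: West, East, North receive the extra seats.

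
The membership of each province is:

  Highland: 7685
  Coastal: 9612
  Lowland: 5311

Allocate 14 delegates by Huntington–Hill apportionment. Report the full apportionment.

Highland 5, Coastal 6, Lowland 3

With divisor 1626: modified quotas Highland 4.726, Coastal 5.911, Lowland 3.266.
Geometric-mean thresholds: Highland √(4·5)=4.472, Coastal √(5·6)=5.477, Lowland √(3·4)=3.464.
Each quota rounded against its threshold gives Highland 5, Coastal 6, Lowland 3 (total 14).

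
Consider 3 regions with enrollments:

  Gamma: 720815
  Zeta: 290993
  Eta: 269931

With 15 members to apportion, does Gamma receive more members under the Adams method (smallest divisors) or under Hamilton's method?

Adams: Gamma 8, Zeta 4, Eta 3.
Hamilton: Gamma 9, Zeta 3, Eta 3.
Gamma gets 8 under Adams and 9 under Hamilton.

Hamilton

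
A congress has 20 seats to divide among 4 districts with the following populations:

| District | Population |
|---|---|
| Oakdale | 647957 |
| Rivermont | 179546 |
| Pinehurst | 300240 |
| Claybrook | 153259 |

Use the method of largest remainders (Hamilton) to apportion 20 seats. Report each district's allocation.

Standard divisor: 1281002 ÷ 20 ≈ 64050.1.
Standard quotas: Oakdale 10.1164, Rivermont 2.8032, Pinehurst 4.6876, Claybrook 2.3928.
Lower quotas: Oakdale 10, Rivermont 2, Pinehurst 4, Claybrook 2 (sum 18, leaving 2 seats).
Remainders in descending order: Rivermont 0.8032, Pinehurst 0.6876, Claybrook 0.3928, Oakdale 0.1164.
Largest remainders: Rivermont, Pinehurst receive the extra seats.

Oakdale: 10, Rivermont: 3, Pinehurst: 5, Claybrook: 2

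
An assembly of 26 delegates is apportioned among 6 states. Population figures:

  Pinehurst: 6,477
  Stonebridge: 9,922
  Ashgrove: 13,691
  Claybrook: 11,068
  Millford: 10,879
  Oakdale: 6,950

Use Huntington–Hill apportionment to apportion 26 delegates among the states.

With divisor 2326: modified quotas Pinehurst 2.785, Stonebridge 4.266, Ashgrove 5.886, Claybrook 4.758, Millford 4.677, Oakdale 2.988.
Geometric-mean thresholds: Pinehurst √(2·3)=2.449, Stonebridge √(4·5)=4.472, Ashgrove √(5·6)=5.477, Claybrook √(4·5)=4.472, Millford √(4·5)=4.472, Oakdale √(2·3)=2.449.
Each quota rounded against its threshold gives Pinehurst 3, Stonebridge 4, Ashgrove 6, Claybrook 5, Millford 5, Oakdale 3 (total 26).

Pinehurst 3, Stonebridge 4, Ashgrove 6, Claybrook 5, Millford 5, Oakdale 3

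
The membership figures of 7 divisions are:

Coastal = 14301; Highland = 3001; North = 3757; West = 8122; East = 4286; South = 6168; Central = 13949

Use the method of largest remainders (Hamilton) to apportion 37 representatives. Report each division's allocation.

Coastal 10, Highland 2, North 2, West 6, East 3, South 4, Central 10

The standard divisor is 53584/37 ≈ 1448.216.
Standard quotas: Coastal 9.8749, Highland 2.0722, North 2.5942, West 5.6083, East 2.9595, South 4.2590, Central 9.6318.
Lower quotas: Coastal 9, Highland 2, North 2, West 5, East 2, South 4, Central 9 (sum 33, leaving 4 seats).
Remainders in descending order: East 0.9595, Coastal 0.8749, Central 0.6318, West 0.6083, North 0.5942, South 0.2590, Highland 0.0722.
Largest remainders: East, Coastal, Central, West receive the extra seats.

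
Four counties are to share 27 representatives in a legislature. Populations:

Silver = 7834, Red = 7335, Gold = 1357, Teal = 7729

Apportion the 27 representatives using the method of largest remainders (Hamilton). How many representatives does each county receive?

Silver=9, Red=8, Gold=1, Teal=9

Standard divisor: 24255 ÷ 27 ≈ 898.333.
Standard quotas: Silver 8.7206, Red 8.1651, Gold 1.5106, Teal 8.6037.
Lower quotas: Silver 8, Red 8, Gold 1, Teal 8 (sum 25, leaving 2 seats).
Remainders in descending order: Silver 0.7206, Teal 0.6037, Gold 0.5106, Red 0.1651.
Largest remainders: Silver, Teal receive the extra seats.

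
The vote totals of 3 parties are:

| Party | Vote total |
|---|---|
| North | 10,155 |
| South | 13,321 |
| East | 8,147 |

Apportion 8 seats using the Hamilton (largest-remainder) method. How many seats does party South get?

3

The standard divisor is 31623/8 ≈ 3952.875.
Standard quotas: North 2.5690, South 3.3700, East 2.0610.
Lower quotas: North 2, South 3, East 2 (sum 7, leaving 1 seat).
Remainders in descending order: North 0.5690, South 0.3700, East 0.0610.
Largest remainder: North receives the extra seat.
South receives 3.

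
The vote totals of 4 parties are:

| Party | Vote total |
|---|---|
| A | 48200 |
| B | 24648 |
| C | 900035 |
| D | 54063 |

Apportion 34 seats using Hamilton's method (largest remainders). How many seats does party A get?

Total 1026946; standard divisor 1026946/34 ≈ 30204.294.
Standard quotas: A 1.5958, B 0.8160, C 29.7982, D 1.7899.
Lower quotas: A 1, B 0, C 29, D 1 (sum 31, leaving 3 seats).
Remainders in descending order: B 0.8160, C 0.7982, D 0.7899, A 0.5958.
Largest remainders: B, C, D receive the extra seats.
A receives 1.

1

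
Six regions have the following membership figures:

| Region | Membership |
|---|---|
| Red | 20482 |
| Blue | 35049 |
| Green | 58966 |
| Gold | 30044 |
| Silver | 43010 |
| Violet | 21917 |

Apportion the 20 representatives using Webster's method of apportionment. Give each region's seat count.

Standard divisor 209468/20 ≈ 10473.4; standard quotas: Red 1.956, Blue 3.346, Green 5.630, Gold 2.869, Silver 4.107, Violet 2.093.
Rounding to the nearest integer gives Red 2, Blue 3, Green 6, Gold 3, Silver 4, Violet 2 — total 20, matching the house size, so no adjustment is needed.

Red: 2; Blue: 3; Green: 6; Gold: 3; Silver: 4; Violet: 2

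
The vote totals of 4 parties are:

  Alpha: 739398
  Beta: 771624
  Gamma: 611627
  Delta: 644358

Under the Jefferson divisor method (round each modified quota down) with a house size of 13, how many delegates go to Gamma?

3

Standard divisor 2767007/13 ≈ 212846.692; standard quotas: Alpha 3.474, Beta 3.625, Gamma 2.874, Delta 3.027.
Rounding down gives 3, 3, 2, 3 = 11 seats, so the divisor must be adjusted.
With modified divisor 188900: modified quotas Alpha 3.914, Beta 4.085, Gamma 3.238, Delta 3.411.
Rounding down: Alpha 3, Beta 4, Gamma 3, Delta 3 (total 13).
Gamma receives 3.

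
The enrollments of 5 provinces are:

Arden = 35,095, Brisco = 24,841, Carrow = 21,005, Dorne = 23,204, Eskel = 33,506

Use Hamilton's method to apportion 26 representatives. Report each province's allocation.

Arden 7, Brisco 5, Carrow 4, Dorne 4, Eskel 6

Total 137651; standard divisor 137651/26 ≈ 5294.269.
Standard quotas: Arden 6.6289, Brisco 4.6921, Carrow 3.9675, Dorne 4.3829, Eskel 6.3287.
Lower quotas: Arden 6, Brisco 4, Carrow 3, Dorne 4, Eskel 6 (sum 23, leaving 3 seats).
Remainders in descending order: Carrow 0.9675, Brisco 0.6921, Arden 0.6289, Dorne 0.3829, Eskel 0.3287.
The surplus seats go to Carrow, Brisco, Arden.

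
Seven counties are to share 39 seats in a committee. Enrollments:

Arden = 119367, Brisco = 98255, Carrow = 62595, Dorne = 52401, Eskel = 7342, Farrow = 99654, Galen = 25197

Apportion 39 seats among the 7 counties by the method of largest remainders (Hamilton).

Arden 10, Brisco 8, Carrow 5, Dorne 5, Eskel 1, Farrow 8, Galen 2

Total 464811; standard divisor 464811/39 ≈ 11918.231.
Standard quotas: Arden 10.0155, Brisco 8.2441, Carrow 5.2520, Dorne 4.3967, Eskel 0.6160, Farrow 8.3615, Galen 2.1142.
Lower quotas: Arden 10, Brisco 8, Carrow 5, Dorne 4, Eskel 0, Farrow 8, Galen 2 (sum 37, leaving 2 seats).
Remainders in descending order: Eskel 0.6160, Dorne 0.3967, Farrow 0.3615, Carrow 0.2520, Brisco 0.2441, Galen 0.1142, Arden 0.0155.
The surplus seats go to Eskel, Dorne.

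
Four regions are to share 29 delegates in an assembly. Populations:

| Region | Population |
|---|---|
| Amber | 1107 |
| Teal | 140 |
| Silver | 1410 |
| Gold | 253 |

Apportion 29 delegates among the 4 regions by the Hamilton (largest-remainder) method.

Amber=11, Teal=1, Silver=14, Gold=3

The standard divisor is 2910/29 ≈ 100.345.
Standard quotas: Amber 11.032, Teal 1.395, Silver 14.052, Gold 2.521.
Lower quotas: Amber 11, Teal 1, Silver 14, Gold 2 (sum 28, leaving 1 seat).
Remainders in descending order: Gold 0.521, Teal 0.395, Silver 0.052, Amber 0.032.
The surplus seat goes to Gold.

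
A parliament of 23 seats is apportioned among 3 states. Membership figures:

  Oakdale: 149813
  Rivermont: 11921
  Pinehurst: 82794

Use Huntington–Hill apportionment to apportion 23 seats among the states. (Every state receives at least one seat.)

With divisor 10701: modified quotas Oakdale 14.000, Rivermont 1.114, Pinehurst 7.737.
Geometric-mean thresholds: Oakdale √(13·14)=13.491, Rivermont √(1·2)=1.414, Pinehurst √(7·8)=7.483.
Each quota rounded against its threshold gives Oakdale 14, Rivermont 1, Pinehurst 8 (total 23).

Oakdale=14, Rivermont=1, Pinehurst=8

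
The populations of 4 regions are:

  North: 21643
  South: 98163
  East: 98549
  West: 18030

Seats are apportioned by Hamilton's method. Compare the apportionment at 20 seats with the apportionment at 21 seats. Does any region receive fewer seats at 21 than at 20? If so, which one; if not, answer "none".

West

At 20 seats: North 2, South 8, East 8, West 2.
At 21 seats: North 2, South 9, East 9, West 1.
West drops from 2 to 1.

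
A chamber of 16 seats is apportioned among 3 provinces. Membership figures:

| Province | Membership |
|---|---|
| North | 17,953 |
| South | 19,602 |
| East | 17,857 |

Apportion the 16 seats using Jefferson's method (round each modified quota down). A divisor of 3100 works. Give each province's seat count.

With modified divisor 3100: modified quotas North 5.791, South 6.323, East 5.760.
Rounding down: North 5, South 6, East 5 (total 16).

North 5, South 6, East 5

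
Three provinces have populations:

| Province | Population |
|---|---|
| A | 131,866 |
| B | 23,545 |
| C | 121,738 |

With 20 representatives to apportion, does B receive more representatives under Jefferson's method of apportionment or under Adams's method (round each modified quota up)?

Adams

Jefferson: A 10, B 1, C 9.
Adams: A 9, B 2, C 9.
B gets 1 under Jefferson and 2 under Adams.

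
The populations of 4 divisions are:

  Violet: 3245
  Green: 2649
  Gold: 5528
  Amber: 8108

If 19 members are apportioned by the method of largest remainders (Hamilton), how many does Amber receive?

8

The standard divisor is 19530/19 ≈ 1027.895.
Standard quotas: Violet 3.1569, Green 2.5771, Gold 5.3780, Amber 7.8880.
Lower quotas: Violet 3, Green 2, Gold 5, Amber 7 (sum 17, leaving 2 seats).
Remainders in descending order: Amber 0.8880, Green 0.5771, Gold 0.3780, Violet 0.1569.
Largest remainders: Amber, Green receive the extra seats.
Amber receives 8.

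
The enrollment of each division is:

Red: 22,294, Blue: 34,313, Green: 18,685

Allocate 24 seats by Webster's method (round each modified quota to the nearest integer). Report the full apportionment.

Red: 7, Blue: 11, Green: 6

Standard divisor 75292/24 ≈ 3137.167; standard quotas: Red 7.106, Blue 10.938, Green 5.956.
Rounding to the nearest integer gives Red 7, Blue 11, Green 6 — total 24, matching the house size, so no adjustment is needed.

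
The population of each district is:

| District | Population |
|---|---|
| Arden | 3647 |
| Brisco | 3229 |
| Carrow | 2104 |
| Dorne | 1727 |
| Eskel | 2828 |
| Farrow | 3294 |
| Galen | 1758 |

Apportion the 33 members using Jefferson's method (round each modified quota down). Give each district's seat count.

Arden 6; Brisco 6; Carrow 4; Dorne 3; Eskel 5; Farrow 6; Galen 3

Standard divisor 18587/33 ≈ 563.242; standard quotas: Arden 6.475, Brisco 5.733, Carrow 3.736, Dorne 3.066, Eskel 5.021, Farrow 5.848, Galen 3.121.
Rounding down gives 6, 5, 3, 3, 5, 5, 3 = 30 seats, so the divisor must be adjusted.
With modified divisor 522.5: modified quotas Arden 6.980, Brisco 6.180, Carrow 4.027, Dorne 3.305, Eskel 5.412, Farrow 6.304, Galen 3.365.
Rounding down: Arden 6, Brisco 6, Carrow 4, Dorne 3, Eskel 5, Farrow 6, Galen 3 (total 33).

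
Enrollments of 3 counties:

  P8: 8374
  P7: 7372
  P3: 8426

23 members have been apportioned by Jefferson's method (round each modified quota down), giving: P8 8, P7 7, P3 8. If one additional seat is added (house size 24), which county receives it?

Priority for the next seat is population ÷ (current seats + 1).
Priorities: P8 930.444, P7 921.500, P3 936.222.
Highest priority: P3.

P3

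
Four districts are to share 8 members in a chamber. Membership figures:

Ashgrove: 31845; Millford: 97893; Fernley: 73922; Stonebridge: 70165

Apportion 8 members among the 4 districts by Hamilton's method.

The standard divisor is 273825/8 ≈ 34228.125.
Standard quotas: Ashgrove 0.9304, Millford 2.8600, Fernley 2.1597, Stonebridge 2.0499.
Lower quotas: Ashgrove 0, Millford 2, Fernley 2, Stonebridge 2 (sum 6, leaving 2 seats).
Remainders in descending order: Ashgrove 0.9304, Millford 0.8600, Fernley 0.1597, Stonebridge 0.0499.
Largest remainders: Ashgrove, Millford receive the extra seats.

Ashgrove 1; Millford 3; Fernley 2; Stonebridge 2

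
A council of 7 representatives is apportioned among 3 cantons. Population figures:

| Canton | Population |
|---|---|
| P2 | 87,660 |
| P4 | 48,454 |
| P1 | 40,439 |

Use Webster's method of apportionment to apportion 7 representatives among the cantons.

Standard divisor 176553/7 ≈ 25221.857; standard quotas: P2 3.476, P4 1.921, P1 1.603.
Rounding to the nearest integer gives P2 3, P4 2, P1 2 — total 7, matching the house size, so no adjustment is needed.

P2=3, P4=2, P1=2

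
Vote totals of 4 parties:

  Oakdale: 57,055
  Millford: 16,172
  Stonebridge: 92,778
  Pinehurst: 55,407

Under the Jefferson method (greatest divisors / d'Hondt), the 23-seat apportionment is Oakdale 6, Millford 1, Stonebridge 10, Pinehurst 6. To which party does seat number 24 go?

Stonebridge

Priority for the next seat is population ÷ (current seats + 1).
Priorities: Oakdale 8150.714, Millford 8086.000, Stonebridge 8434.364, Pinehurst 7915.286.
Highest priority: Stonebridge.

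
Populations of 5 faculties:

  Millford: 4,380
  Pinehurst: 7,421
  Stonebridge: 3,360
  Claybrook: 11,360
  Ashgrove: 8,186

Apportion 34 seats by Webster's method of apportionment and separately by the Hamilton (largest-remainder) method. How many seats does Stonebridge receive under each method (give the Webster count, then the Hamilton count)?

Webster: Millford 4, Pinehurst 8, Stonebridge 3, Claybrook 11, Ashgrove 8.
Hamilton: Millford 4, Pinehurst 7, Stonebridge 4, Claybrook 11, Ashgrove 8.
Stonebridge gets 3 under Webster and 4 under Hamilton.

3 and 4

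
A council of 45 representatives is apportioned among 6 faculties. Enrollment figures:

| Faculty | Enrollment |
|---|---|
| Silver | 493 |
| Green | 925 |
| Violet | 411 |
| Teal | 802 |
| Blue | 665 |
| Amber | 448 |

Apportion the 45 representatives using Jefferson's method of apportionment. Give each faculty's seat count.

Silver=6; Green=11; Violet=5; Teal=10; Blue=8; Amber=5

Standard divisor 3744/45 ≈ 83.2; standard quotas: Silver 5.925, Green 11.118, Violet 4.940, Teal 9.639, Blue 7.993, Amber 5.385.
Rounding down gives 5, 11, 4, 9, 7, 5 = 41 seats, so the divisor must be adjusted.
With modified divisor 80: modified quotas Silver 6.162, Green 11.562, Violet 5.138, Teal 10.025, Blue 8.312, Amber 5.600.
Rounding down: Silver 6, Green 11, Violet 5, Teal 10, Blue 8, Amber 5 (total 45).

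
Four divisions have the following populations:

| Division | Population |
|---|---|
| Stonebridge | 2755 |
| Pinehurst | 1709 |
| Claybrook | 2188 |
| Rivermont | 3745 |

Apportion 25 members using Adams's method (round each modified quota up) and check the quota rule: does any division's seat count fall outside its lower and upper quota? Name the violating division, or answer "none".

Standard quotas: Stonebridge 6.625, Pinehurst 4.109, Claybrook 5.261, Rivermont 9.005.
Adams allocation: Stonebridge 7, Pinehurst 4, Claybrook 5, Rivermont 9.
Every allocation lies between the lower and upper quota.

none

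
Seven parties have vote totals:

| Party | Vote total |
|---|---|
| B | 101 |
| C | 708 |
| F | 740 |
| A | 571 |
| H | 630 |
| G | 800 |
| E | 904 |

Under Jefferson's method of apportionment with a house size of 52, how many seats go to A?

7

Standard divisor 4454/52 ≈ 85.654; standard quotas: B 1.179, C 8.266, F 8.639, A 6.666, H 7.355, G 9.340, E 10.554.
Rounding down gives 1, 8, 8, 6, 7, 9, 10 = 49 seats, so the divisor must be adjusted.
With modified divisor 81: modified quotas B 1.247, C 8.741, F 9.136, A 7.049, H 7.778, G 9.877, E 11.160.
Rounding down: B 1, C 8, F 9, A 7, H 7, G 9, E 11 (total 52).
A receives 7.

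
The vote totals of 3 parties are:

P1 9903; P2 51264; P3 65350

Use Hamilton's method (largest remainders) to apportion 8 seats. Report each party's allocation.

P1 1, P2 3, P3 4

Standard divisor: 126517 ÷ 8 ≈ 15814.625.
Standard quotas: P1 0.6262, P2 3.2416, P3 4.1323.
Lower quotas: P1 0, P2 3, P3 4 (sum 7, leaving 1 seat).
Remainders in descending order: P1 0.6262, P2 0.2416, P3 0.1323.
Largest remainder: P1 receives the extra seat.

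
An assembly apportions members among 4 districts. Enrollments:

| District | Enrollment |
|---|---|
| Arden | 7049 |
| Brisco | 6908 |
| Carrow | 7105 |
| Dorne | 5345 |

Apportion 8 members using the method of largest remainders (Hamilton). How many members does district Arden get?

2

The standard divisor is 26407/8 ≈ 3300.875.
Standard quotas: Arden 2.1355, Brisco 2.0928, Carrow 2.1525, Dorne 1.6193.
Lower quotas: Arden 2, Brisco 2, Carrow 2, Dorne 1 (sum 7, leaving 1 seat).
Remainders in descending order: Dorne 0.6193, Carrow 0.1525, Arden 0.1355, Brisco 0.0928.
The surplus seat goes to Dorne.
Arden receives 2.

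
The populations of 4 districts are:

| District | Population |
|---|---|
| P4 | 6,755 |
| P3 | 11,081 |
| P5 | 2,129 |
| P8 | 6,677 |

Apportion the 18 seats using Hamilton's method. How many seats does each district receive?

P4 5, P3 7, P5 1, P8 5

Total 26642; standard divisor 26642/18 ≈ 1480.111.
Standard quotas: P4 4.5638, P3 7.4866, P5 1.4384, P8 4.5111.
Lower quotas: P4 4, P3 7, P5 1, P8 4 (sum 16, leaving 2 seats).
Remainders in descending order: P4 0.5638, P8 0.5111, P3 0.4866, P5 0.4384.
Largest remainders: P4, P8 receive the extra seats.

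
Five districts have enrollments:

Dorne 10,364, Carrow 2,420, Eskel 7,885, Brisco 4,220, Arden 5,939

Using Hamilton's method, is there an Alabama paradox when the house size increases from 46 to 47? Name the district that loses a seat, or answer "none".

none

At 46 seats: Dorne 15, Carrow 4, Eskel 12, Brisco 6, Arden 9.
At 47 seats: Dorne 16, Carrow 4, Eskel 12, Brisco 6, Arden 9.
No district's allocation decreased.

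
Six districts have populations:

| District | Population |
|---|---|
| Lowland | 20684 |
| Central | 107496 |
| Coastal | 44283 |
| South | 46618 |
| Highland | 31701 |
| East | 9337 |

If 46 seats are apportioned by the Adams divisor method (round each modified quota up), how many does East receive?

Standard divisor 260119/46 ≈ 5654.761; standard quotas: Lowland 3.658, Central 19.010, Coastal 7.831, South 8.244, Highland 5.606, East 1.651.
Rounding up gives 4, 20, 8, 9, 6, 2 = 49 seats, so the divisor must be adjusted.
With modified divisor 6100: modified quotas Lowland 3.391, Central 17.622, Coastal 7.260, South 7.642, Highland 5.197, East 1.531.
Rounding up: Lowland 4, Central 18, Coastal 8, South 8, Highland 6, East 2 (total 46).
East receives 2.

2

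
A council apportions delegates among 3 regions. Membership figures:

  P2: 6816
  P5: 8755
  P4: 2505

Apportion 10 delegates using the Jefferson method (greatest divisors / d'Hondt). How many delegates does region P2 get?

4

Standard divisor 18076/10 ≈ 1807.6; standard quotas: P2 3.771, P5 4.843, P4 1.386.
Rounding down gives 3, 4, 1 = 8 seats, so the divisor must be adjusted.
With modified divisor 1600: modified quotas P2 4.260, P5 5.472, P4 1.566.
Rounding down: P2 4, P5 5, P4 1 (total 10).
P2 receives 4.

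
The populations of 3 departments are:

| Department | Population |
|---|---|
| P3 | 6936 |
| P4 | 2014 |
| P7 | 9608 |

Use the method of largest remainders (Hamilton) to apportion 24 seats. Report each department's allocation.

Standard divisor: 18558 ÷ 24 ≈ 773.25.
Standard quotas: P3 8.9699, P4 2.6046, P7 12.4255.
Lower quotas: P3 8, P4 2, P7 12 (sum 22, leaving 2 seats).
Remainders in descending order: P3 0.9699, P4 0.6046, P7 0.4255.
Largest remainders: P3, P4 receive the extra seats.

P3=9, P4=3, P7=12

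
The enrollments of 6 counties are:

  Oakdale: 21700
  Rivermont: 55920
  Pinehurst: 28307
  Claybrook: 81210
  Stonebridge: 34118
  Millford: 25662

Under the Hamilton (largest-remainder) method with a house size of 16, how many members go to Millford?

Total 246917; standard divisor 246917/16 ≈ 15432.312.
Standard quotas: Oakdale 1.4061, Rivermont 3.6236, Pinehurst 1.8343, Claybrook 5.2623, Stonebridge 2.2108, Millford 1.6629.
Lower quotas: Oakdale 1, Rivermont 3, Pinehurst 1, Claybrook 5, Stonebridge 2, Millford 1 (sum 13, leaving 3 seats).
Remainders in descending order: Pinehurst 0.8343, Millford 0.6629, Rivermont 0.6236, Oakdale 0.4061, Claybrook 0.2623, Stonebridge 0.2108.
Largest remainders: Pinehurst, Millford, Rivermont receive the extra seats.
Millford receives 2.

2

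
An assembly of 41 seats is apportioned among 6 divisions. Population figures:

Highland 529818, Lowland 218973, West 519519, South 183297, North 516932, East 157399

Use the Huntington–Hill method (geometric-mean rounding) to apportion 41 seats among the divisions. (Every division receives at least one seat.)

Highland: 10; Lowland: 4; West: 10; South: 4; North: 10; East: 3

With divisor 51715: modified quotas Highland 10.245, Lowland 4.234, West 10.046, South 3.544, North 9.996, East 3.044.
Geometric-mean thresholds: Highland √(10·11)=10.488, Lowland √(4·5)=4.472, West √(10·11)=10.488, South √(3·4)=3.464, North √(9·10)=9.487, East √(3·4)=3.464.
Each quota rounded against its threshold gives Highland 10, Lowland 4, West 10, South 4, North 10, East 3 (total 41).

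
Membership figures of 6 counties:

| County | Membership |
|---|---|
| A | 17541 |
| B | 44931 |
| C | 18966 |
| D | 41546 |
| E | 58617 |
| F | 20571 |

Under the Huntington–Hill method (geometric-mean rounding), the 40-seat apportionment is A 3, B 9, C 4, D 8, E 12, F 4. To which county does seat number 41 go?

Priority for the next seat is population ÷ (√(s·(s+1))).
Priorities: A 5063.651, B 4736.143, C 4240.927, D 4896.243, E 4693.116, F 4599.815.
Highest priority: A.

A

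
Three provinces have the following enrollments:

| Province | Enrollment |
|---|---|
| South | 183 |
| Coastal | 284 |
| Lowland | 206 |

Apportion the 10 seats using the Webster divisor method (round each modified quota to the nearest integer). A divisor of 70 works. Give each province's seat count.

South=3; Coastal=4; Lowland=3

With modified divisor 70: modified quotas South 2.614, Coastal 4.057, Lowland 2.943.
Rounding to the nearest integer: South 3, Coastal 4, Lowland 3 (total 10).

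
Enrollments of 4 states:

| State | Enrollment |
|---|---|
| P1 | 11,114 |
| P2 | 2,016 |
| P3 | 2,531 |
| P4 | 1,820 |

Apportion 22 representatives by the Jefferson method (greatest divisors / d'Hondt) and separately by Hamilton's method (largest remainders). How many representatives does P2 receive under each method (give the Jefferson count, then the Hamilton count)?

2 and 3

Jefferson: P1 15, P2 2, P3 3, P4 2.
Hamilton: P1 14, P2 3, P3 3, P4 2.
P2 gets 2 under Jefferson and 3 under Hamilton.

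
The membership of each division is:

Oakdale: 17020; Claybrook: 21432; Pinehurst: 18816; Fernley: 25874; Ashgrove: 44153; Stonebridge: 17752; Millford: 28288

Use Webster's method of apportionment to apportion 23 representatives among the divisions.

Standard divisor 173335/23 ≈ 7536.304; standard quotas: Oakdale 2.258, Claybrook 2.844, Pinehurst 2.497, Fernley 3.433, Ashgrove 5.859, Stonebridge 2.356, Millford 3.754.
Rounding to the nearest integer gives 2, 3, 2, 3, 6, 2, 4 = 22 seats, so the divisor must be adjusted.
With modified divisor 7460: modified quotas Oakdale 2.282, Claybrook 2.873, Pinehurst 2.522, Fernley 3.468, Ashgrove 5.919, Stonebridge 2.380, Millford 3.792.
Rounding to the nearest integer: Oakdale 2, Claybrook 3, Pinehurst 3, Fernley 3, Ashgrove 6, Stonebridge 2, Millford 4 (total 23).

Oakdale=2, Claybrook=3, Pinehurst=3, Fernley=3, Ashgrove=6, Stonebridge=2, Millford=4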